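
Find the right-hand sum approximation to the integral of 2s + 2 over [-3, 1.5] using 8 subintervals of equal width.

4.78125

Δs = (1.5 − (-3))/8 = 0.5625.
Right endpoints: -2.4375, -1.875, -1.3125, -0.75, -0.1875, 0.375, 0.9375, 1.5.
f(-2.4375) = -2.875, f(-1.875) = -1.75, f(-1.3125) = -0.625, f(-0.75) = 0.5, f(-0.1875) = 1.625, f(0.375) = 2.75, f(0.9375) = 3.875, f(1.5) = 5.
Sum = Δs · [f(-2.4375) + f(-1.875) + f(-1.3125) + ...].
Sum = 4.78125.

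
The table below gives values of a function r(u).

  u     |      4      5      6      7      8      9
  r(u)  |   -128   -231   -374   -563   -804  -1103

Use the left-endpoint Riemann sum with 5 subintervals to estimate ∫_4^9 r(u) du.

-2100

Δu = 1.
Sum = 1·[(-128) + (-231) + (-374) + (-563) + (-804)] = -2100.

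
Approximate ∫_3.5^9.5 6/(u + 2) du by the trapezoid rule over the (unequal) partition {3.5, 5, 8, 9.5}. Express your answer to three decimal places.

4.488

Subinterval widths: 1.5, 3, 1.5.
f(3.5) = 12/11, f(5) = 6/7, f(8) = 0.6, f(9.5) = 12/23.
On each subinterval the trapezoid contributes (Δu_i/2)·[f(u_{i-1}) + f(u_i)].
Sum ≈ 4.488.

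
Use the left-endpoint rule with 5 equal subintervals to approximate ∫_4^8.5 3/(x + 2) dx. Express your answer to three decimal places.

Δx = (8.5 − 4)/5 = 0.9.
Left endpoints: 4, 4.9, 5.8, 6.7, 7.6.
f(4) = 0.5, f(4.9) = 10/23, f(5.8) = 5/13, f(6.7) = 10/29, f(7.6) = 0.3125.
Sum = Δx · [f(4) + f(4.9) + f(5.8) + f(6.7) + f(7.6)].
Sum ≈ 1.779.

1.779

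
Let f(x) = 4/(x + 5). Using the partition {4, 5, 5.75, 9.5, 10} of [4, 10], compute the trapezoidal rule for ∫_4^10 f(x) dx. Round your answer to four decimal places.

2.0623

Subinterval widths: 1, 0.75, 3.75, 0.5.
f(4) = 4/9, f(5) = 0.4, f(5.75) = 16/43, f(9.5) = 8/29, f(10) = 4/15.
On each subinterval the trapezoid contributes (Δx_i/2)·[f(x_{i-1}) + f(x_i)].
Sum ≈ 2.0623.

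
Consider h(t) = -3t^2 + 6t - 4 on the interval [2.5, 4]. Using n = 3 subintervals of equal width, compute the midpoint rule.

Δt = (4 − 2.5)/3 = 0.5.
Midpoints: 2.75, 3.25, 3.75.
h(2.75) = -10.1875, h(3.25) = -16.1875, h(3.75) = -23.6875.
Sum = Δt · [h(2.75) + h(3.25) + h(3.75)].
Sum = -25.03125.

-25.03125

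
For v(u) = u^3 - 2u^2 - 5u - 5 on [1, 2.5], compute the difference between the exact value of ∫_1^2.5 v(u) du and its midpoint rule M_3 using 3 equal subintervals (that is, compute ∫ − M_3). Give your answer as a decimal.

0.1015625

Exact integral: ∫_1^2.5 v(u) du = -20.859375.
M_3 = -20.9609375.
Error = -20.859375 − (-20.9609375) = 0.1015625.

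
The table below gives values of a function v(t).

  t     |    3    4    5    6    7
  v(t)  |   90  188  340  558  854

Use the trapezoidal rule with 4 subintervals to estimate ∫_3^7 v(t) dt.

Δt = 1.
T_4 = (1/2)·[90 + 2·188 + 2·340 + 2·558 + 854] = 1558.

1558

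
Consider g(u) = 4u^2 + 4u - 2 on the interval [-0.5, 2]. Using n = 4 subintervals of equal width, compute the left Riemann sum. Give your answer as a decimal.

Δu = (2 − (-0.5))/4 = 0.625.
Left endpoints: -0.5, 0.125, 0.75, 1.375.
g(-0.5) = -3, g(0.125) = -1.4375, g(0.75) = 3.25, g(1.375) = 11.0625.
Sum = Δu · [g(-0.5) + g(0.125) + g(0.75) + g(1.375)].
Sum = 6.171875.

6.171875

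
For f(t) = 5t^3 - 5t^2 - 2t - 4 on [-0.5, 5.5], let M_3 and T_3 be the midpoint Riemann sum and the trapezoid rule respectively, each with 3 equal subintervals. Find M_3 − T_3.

M_3 = 747.25.
T_3 = 942.25.
M_3 − T_3 = -195.

-195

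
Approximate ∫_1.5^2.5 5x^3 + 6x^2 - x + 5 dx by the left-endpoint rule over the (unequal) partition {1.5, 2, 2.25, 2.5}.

Subinterval widths: 0.5, 0.25, 0.25.
Left endpoints: 1.5, 2, 2.25.
f(1.5) = 33.875, f(2) = 67, f(2.25) = 90.078125.
Sum = Σ Δx_i · f(x_i).
Sum = 56.20703125.

56.20703125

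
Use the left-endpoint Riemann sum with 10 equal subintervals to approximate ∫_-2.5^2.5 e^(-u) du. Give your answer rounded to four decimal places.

Δu = (2.5 − (-2.5))/10 = 0.5.
Left endpoints: -2.5, -2, -1.5, -1, -0.5, 0, 0.5, 1, 1.5, 2.
f(-2.5) ≈ 12.1825, f(-2) ≈ 7.3891, f(-1.5) ≈ 4.4817, f(-1) ≈ 2.7183, f(-0.5) ≈ 1.6487, f(0) ≈ 1.0000, f(0.5) ≈ 0.6065, f(1) ≈ 0.3679, f(1.5) ≈ 0.2231, f(2) ≈ 0.1353.
Sum = Δu · [f(-2.5) + f(-2) + f(-1.5) + ...].
Sum ≈ 15.3766.

15.3766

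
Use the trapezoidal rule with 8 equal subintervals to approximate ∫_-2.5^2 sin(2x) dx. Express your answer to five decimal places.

0.41815

Δx = (2 − (-2.5))/8 = 0.5625.
f(-2.5) ≈ 0.95892, f(-1.9375) ≈ 0.66940, f(-1.375) ≈ -0.38166, f(-0.8125) ≈ -0.99853, f(-0.25) ≈ -0.47943, f(0.3125) ≈ 0.58510, f(0.875) ≈ 0.98399, f(1.4375) ≈ 0.26345, f(2) ≈ -0.75680.
T_8 = (Δx/2)·[f(x_0) + 2f(x_1) + ... + 2f(x_{7}) + f(x_8)].
Sum ≈ 0.41815.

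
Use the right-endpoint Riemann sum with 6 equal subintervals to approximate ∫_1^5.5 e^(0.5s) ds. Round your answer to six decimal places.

33.562754

Δs = (5.5 − 1)/6 = 0.75.
Right endpoints: 1.75, 2.5, 3.25, 4, 4.75, 5.5.
f(1.75) ≈ 2.398875, f(2.5) ≈ 3.490343, f(3.25) ≈ 5.078419, f(4) ≈ 7.389056, f(4.75) ≈ 10.751013, f(5.5) ≈ 15.642632.
Sum = Δs · [f(1.75) + f(2.5) + f(3.25) + ...].
Sum ≈ 33.562754.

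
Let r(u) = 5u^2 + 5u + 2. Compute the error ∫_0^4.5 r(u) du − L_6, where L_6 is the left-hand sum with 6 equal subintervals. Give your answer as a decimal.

44.296875

Exact integral: ∫_0^4.5 r(u) du = 211.5.
L_6 = 167.203125.
Error = 211.5 − 167.203125 = 44.296875.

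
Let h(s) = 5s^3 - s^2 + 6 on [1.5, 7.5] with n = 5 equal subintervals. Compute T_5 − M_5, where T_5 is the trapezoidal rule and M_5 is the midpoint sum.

T_5 = 3941.01.
M_5 = 3797.37.
T_5 − M_5 = 143.64.

143.64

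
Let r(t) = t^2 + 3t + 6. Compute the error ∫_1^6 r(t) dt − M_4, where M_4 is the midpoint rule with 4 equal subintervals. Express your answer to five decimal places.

0.65104

Exact integral: ∫_1^6 r(t) dt ≈ 154.1666667.
M_4 = 153.515625.
Error ≈ 154.1666667 − 153.515625 ≈ 0.65104.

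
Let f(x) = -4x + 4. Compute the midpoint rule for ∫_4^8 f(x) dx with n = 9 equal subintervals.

Δx = (8 − 4)/9 = 4/9.
Midpoints: 38/9, 14/3, 46/9, 50/9, 6, 58/9, 62/9, 22/3, 70/9.
f(38/9) = -116/9, f(14/3) = -44/3, f(46/9) = -148/9, f(50/9) = -164/9, f(6) = -20, f(58/9) = -196/9, f(62/9) = -212/9, f(22/3) = -76/3, f(70/9) = -244/9.
Sum = Δx · [f(38/9) + f(14/3) + f(46/9) + ...].
Sum = -80.

-80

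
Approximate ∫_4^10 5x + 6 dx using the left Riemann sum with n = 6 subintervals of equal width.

Δx = (10 − 4)/6 = 1.
Left endpoints: 4, 5, 6, 7, 8, 9.
f(4) = 26, f(5) = 31, f(6) = 36, f(7) = 41, f(8) = 46, f(9) = 51.
Sum = Δx · [f(4) + f(5) + f(6) + ...].
Sum = 231.

231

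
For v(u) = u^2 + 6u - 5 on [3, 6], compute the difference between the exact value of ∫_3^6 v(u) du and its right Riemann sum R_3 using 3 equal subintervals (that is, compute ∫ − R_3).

-23

Exact integral: ∫_3^6 v(u) du = 129.
R_3 = 152.
Error = 129 − 152 = -23.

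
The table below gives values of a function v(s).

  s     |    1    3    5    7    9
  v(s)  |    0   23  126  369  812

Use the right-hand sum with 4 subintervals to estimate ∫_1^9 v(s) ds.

2660

Δs = 2.
Sum = 2·[23 + 126 + 369 + 812] = 2660.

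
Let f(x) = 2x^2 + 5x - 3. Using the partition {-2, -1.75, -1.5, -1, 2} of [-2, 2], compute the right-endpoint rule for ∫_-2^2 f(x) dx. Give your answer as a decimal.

Subinterval widths: 0.25, 0.25, 0.5, 3.
Right endpoints: -1.75, -1.5, -1, 2.
f(-1.75) = -5.625, f(-1.5) = -6, f(-1) = -6, f(2) = 15.
Sum = Σ Δx_i · f(x_i).
Sum = 39.09375.

39.09375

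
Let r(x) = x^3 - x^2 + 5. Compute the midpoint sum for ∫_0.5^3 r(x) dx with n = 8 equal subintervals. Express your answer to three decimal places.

Δx = (3 − 0.5)/8 = 0.3125.
Midpoints: 0.65625, 0.96875, 1.28125, 1.59375, 1.90625, 2.21875, 2.53125, 2.84375.
r(0.65625) = 158989/32768, r(0.96875) = 162879/32768, r(1.28125) = 178969/32768, r(1.59375) = 213259/32768, r(1.90625) = 271749/32768, r(2.21875) = 360439/32768, r(2.53125) = 485329/32768, r(2.84375) = 652419/32768.
Sum = Δx · [r(0.65625) + r(0.96875) + r(1.28125) + ...].
Sum ≈ 23.690.

23.690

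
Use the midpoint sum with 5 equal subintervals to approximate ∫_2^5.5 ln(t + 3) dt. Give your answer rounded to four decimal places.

Δt = (5.5 − 2)/5 = 0.7.
Midpoints: 2.35, 3.05, 3.75, 4.45, 5.15.
f(2.35) ≈ 1.6771, f(3.05) ≈ 1.8001, f(3.75) ≈ 1.9095, f(4.45) ≈ 2.0082, f(5.15) ≈ 2.0980.
Sum = Δt · [f(2.35) + f(3.05) + f(3.75) + f(4.45) + f(5.15)].
Sum ≈ 6.6451.

6.6451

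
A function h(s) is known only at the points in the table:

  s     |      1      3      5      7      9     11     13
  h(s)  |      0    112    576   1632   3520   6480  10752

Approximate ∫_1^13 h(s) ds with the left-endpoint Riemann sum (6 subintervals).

24640

Δs = 2.
Sum = 2·[0 + 112 + 576 + 1632 + 3520 + 6480] = 24640.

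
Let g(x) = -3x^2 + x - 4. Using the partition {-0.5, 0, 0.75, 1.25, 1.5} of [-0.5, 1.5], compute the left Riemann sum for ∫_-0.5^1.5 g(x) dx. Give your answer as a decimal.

Subinterval widths: 0.5, 0.75, 0.5, 0.25.
Left endpoints: -0.5, 0, 0.75, 1.25.
g(-0.5) = -5.25, g(0) = -4, g(0.75) = -4.9375, g(1.25) = -7.4375.
Sum = Σ Δx_i · g(x_i).
Sum = -9.953125.

-9.953125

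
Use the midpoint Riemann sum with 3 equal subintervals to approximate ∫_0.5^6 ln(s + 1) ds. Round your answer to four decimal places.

7.5806

Δs = (6 − 0.5)/3 = 11/6.
Midpoints: 17/12, 3.25, 61/12.
f(17/12) ≈ 0.8824, f(3.25) ≈ 1.4469, f(61/12) ≈ 1.8056.
Sum = Δs · [f(17/12) + f(3.25) + f(61/12)].
Sum ≈ 7.5806.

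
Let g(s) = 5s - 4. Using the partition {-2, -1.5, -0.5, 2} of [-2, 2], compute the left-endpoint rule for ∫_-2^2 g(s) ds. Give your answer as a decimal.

Subinterval widths: 0.5, 1, 2.5.
Left endpoints: -2, -1.5, -0.5.
g(-2) = -14, g(-1.5) = -11.5, g(-0.5) = -6.5.
Sum = Σ Δs_i · g(s_i).
Sum = -34.75.

-34.75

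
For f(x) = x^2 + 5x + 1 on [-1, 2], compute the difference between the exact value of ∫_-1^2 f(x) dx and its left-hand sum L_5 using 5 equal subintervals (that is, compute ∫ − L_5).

Exact integral: ∫_-1^2 f(x) dx = 13.5.
L_5 = 8.28.
Error = 13.5 − 8.28 = 5.22.

5.22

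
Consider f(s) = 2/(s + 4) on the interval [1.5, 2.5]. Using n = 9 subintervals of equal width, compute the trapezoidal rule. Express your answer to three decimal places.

Δs = (2.5 − 1.5)/9 = 1/9.
f(1.5) = 4/11, f(29/18) = 36/101, f(31/18) = 36/103, f(11/6) = 12/35, f(35/18) = 36/107, f(37/18) = 36/109, f(13/6) = 12/37, f(41/18) = 36/113, f(43/18) = 36/115, f(2.5) = 4/13.
T_9 = (Δs/2)·[f(s_0) + 2f(s_1) + ... + 2f(s_{8}) + f(s_9)].
Sum ≈ 0.334.

0.334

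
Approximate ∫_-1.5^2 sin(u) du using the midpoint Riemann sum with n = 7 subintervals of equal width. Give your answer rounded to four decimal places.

0.4920

Δu = (2 − (-1.5))/7 = 0.5.
Midpoints: -1.25, -0.75, -0.25, 0.25, 0.75, 1.25, 1.75.
f(-1.25) ≈ -0.9490, f(-0.75) ≈ -0.6816, f(-0.25) ≈ -0.2474, f(0.25) ≈ 0.2474, f(0.75) ≈ 0.6816, f(1.25) ≈ 0.9490, f(1.75) ≈ 0.9840.
Sum = Δu · [f(-1.25) + f(-0.75) + f(-0.25) + ...].
Sum ≈ 0.4920.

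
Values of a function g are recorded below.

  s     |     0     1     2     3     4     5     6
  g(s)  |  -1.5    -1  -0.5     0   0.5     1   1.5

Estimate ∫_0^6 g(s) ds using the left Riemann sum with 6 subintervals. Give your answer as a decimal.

Δs = 1.
Sum = 1·[(-1.5) + (-1) + (-0.5) + 0 + 0.5 + 1] = -1.5.

-1.5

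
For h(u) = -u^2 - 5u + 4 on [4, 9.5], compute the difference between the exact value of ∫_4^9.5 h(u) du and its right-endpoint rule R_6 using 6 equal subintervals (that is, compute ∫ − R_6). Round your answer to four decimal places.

Exact integral: ∫_4^9.5 h(u) du ≈ -428.083333.
R_6 ≈ -475.489005.
Error ≈ -428.083333 − (-475.489005) ≈ 47.4057.

47.4057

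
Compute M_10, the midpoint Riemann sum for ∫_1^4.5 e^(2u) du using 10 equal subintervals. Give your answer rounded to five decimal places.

3966.36993

Δu = (4.5 − 1)/10 = 0.35.
Midpoints: 1.175, 1.525, 1.875, 2.225, 2.575, 2.925, 3.275, 3.625, 3.975, 4.325.
f(1.175) ≈ 10.48557, f(1.525) ≈ 21.11534, f(1.875) ≈ 42.52108, f(2.225) ≈ 85.62694, f(2.575) ≈ 172.43149, f(2.925) ≈ 347.23438, f(3.275) ≈ 699.24417, f(3.625) ≈ 1408.10485, f(3.975) ≈ 2835.57495, f(4.325) ≈ 5710.14673.
Sum = Δu · [f(1.175) + f(1.525) + f(1.875) + ...].
Sum ≈ 3966.36993.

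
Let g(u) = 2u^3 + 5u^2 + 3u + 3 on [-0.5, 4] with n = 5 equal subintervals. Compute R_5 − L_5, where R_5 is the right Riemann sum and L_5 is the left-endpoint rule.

198.45

R_5 = 380.61.
L_5 = 182.16.
R_5 − L_5 = 198.45.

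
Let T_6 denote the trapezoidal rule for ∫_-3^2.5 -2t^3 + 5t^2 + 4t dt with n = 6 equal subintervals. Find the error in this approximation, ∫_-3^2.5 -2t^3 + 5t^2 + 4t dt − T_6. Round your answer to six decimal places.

-5.006655

Exact integral: ∫_-3^2.5 f(t) dt ≈ 86.51041667.
T_6 ≈ 91.51707176.
Error ≈ 86.51041667 − 91.51707176 ≈ -5.006655.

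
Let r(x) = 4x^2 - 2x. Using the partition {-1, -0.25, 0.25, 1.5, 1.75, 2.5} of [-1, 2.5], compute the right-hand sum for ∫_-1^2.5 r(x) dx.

Subinterval widths: 0.75, 0.5, 1.25, 0.25, 0.75.
Right endpoints: -0.25, 0.25, 1.5, 1.75, 2.5.
r(-0.25) = 0.75, r(0.25) = -0.25, r(1.5) = 6, r(1.75) = 8.75, r(2.5) = 20.
Sum = Σ Δx_i · r(x_i).
Sum = 25.125.

25.125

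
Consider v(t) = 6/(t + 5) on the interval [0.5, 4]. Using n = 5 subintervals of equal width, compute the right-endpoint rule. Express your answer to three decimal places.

Δt = (4 − 0.5)/5 = 0.7.
Right endpoints: 1.2, 1.9, 2.6, 3.3, 4.
v(1.2) = 30/31, v(1.9) = 20/23, v(2.6) = 15/19, v(3.3) = 60/83, v(4) = 2/3.
Sum = Δt · [v(1.2) + v(1.9) + v(2.6) + v(3.3) + v(4)].
Sum ≈ 2.811.

2.811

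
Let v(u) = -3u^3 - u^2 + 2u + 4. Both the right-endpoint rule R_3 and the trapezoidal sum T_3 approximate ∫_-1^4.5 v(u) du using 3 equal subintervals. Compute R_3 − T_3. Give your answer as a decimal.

-260.90625

R_3 ≈ -608.76852.
T_3 ≈ -347.86227.
R_3 − T_3 = -260.90625.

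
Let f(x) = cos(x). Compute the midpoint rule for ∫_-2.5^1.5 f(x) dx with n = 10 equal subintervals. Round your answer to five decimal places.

1.60666

Δx = (1.5 − (-2.5))/10 = 0.4.
Midpoints: -2.3, -1.9, -1.5, -1.1, -0.7, -0.3, 0.1, 0.5, 0.9, 1.3.
f(-2.3) ≈ -0.66628, f(-1.9) ≈ -0.32329, f(-1.5) ≈ 0.07074, f(-1.1) ≈ 0.45360, f(-0.7) ≈ 0.76484, f(-0.3) ≈ 0.95534, f(0.1) ≈ 0.99500, f(0.5) ≈ 0.87758, f(0.9) ≈ 0.62161, f(1.3) ≈ 0.26750.
Sum = Δx · [f(-2.3) + f(-1.9) + f(-1.5) + ...].
Sum ≈ 1.60666.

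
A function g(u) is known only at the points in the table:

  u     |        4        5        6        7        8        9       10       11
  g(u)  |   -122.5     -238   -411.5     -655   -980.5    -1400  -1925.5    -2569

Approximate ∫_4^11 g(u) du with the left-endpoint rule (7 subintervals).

Δu = 1.
Sum = 1·[(-122.5) + (-238) + (-411.5) + (-655) + (-980.5) + (-1400) + (-1925.5)] = -5733.

-5733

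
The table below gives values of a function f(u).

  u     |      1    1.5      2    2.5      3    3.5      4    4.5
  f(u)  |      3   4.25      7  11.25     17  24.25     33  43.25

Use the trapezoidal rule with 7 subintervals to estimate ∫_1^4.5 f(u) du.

59.9375

Δu = 0.5.
T_7 = (0.5/2)·[3 + 2·4.25 + 2·7 + 2·11.25 + 2·17 + 2·24.25 + 2·33 + 43.25] = 59.9375.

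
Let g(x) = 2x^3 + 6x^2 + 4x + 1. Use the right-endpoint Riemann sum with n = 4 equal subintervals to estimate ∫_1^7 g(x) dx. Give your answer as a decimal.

2800.5

Δx = (7 − 1)/4 = 1.5.
Right endpoints: 2.5, 4, 5.5, 7.
g(2.5) = 79.75, g(4) = 241, g(5.5) = 537.25, g(7) = 1009.
Sum = Δx · [g(2.5) + g(4) + g(5.5) + g(7)].
Sum = 2800.5.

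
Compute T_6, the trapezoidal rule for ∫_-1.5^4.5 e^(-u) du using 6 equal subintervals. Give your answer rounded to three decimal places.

4.837

Δu = (4.5 − (-1.5))/6 = 1.
f(-1.5) ≈ 4.482, f(-0.5) ≈ 1.649, f(0.5) ≈ 0.607, f(1.5) ≈ 0.223, f(2.5) ≈ 0.082, f(3.5) ≈ 0.030, f(4.5) ≈ 0.011.
T_6 = (Δu/2)·[f(u_0) + 2f(u_1) + ... + 2f(u_{5}) + f(u_6)].
Sum ≈ 4.837.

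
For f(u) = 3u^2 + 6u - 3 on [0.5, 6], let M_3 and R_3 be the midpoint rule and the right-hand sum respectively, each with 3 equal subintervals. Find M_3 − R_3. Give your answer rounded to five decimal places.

M_3 ≈ 302.0034722.
R_3 ≈ 444.4305556.
M_3 − R_3 ≈ -142.42708.

-142.42708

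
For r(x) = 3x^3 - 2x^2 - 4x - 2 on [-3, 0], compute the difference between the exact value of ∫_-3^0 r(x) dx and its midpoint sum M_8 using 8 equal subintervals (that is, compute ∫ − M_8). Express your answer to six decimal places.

-0.544922

Exact integral: ∫_-3^0 r(x) dx = -66.75.
M_8 ≈ -66.20507812.
Error ≈ -66.75 − (-66.20507812) ≈ -0.544922.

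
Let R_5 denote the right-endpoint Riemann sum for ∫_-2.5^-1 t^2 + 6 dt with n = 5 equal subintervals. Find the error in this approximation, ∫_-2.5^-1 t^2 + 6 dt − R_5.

Exact integral: ∫_-2.5^-1 f(t) dt = 13.875.
R_5 = 13.11.
Error = 13.875 − 13.11 = 0.765.

0.765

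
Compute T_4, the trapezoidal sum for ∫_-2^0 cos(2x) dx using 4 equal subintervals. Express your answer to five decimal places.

-0.34633

Δx = (0 − (-2))/4 = 0.5.
f(-2) ≈ -0.65364, f(-1.5) ≈ -0.98999, f(-1) ≈ -0.41615, f(-0.5) ≈ 0.54030, f(0) ≈ 1.00000.
T_4 = (Δx/2)·[f(x_0) + 2f(x_1) + 2f(x_2) + 2f(x_3) + f(x_4)].
Sum ≈ -0.34633.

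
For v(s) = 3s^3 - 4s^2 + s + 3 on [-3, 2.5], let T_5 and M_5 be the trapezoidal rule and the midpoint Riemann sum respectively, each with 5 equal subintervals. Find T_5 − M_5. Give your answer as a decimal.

T_5 = -80.09375.
M_5 = -69.6953125.
T_5 − M_5 = -10.3984375.

-10.3984375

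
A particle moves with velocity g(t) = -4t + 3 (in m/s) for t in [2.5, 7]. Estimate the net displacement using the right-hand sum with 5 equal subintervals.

Δt = (7 − 2.5)/5 = 0.9.
Right endpoints: 3.4, 4.3, 5.2, 6.1, 7.
g(3.4) = -10.6, g(4.3) = -14.2, g(5.2) = -17.8, g(6.1) = -21.4, g(7) = -25.
Sum = Δt · [g(3.4) + g(4.3) + g(5.2) + g(6.1) + g(7)].
Sum = -80.1.

-80.1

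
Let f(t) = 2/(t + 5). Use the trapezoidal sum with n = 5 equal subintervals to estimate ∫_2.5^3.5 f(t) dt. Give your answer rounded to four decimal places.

Δt = (3.5 − 2.5)/5 = 0.2.
f(2.5) = 4/15, f(2.7) = 20/77, f(2.9) = 20/79, f(3.1) = 20/81, f(3.3) = 20/83, f(3.5) = 4/17.
T_5 = (Δt/2)·[f(t_0) + 2f(t_1) + ... + 2f(t_{4}) + f(t_5)].
Sum ≈ 0.2504.

0.2504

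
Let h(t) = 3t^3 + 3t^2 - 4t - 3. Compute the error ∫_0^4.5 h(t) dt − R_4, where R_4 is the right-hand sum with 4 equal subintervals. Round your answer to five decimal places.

-199.88965

Exact integral: ∫_0^4.5 h(t) dt = 344.671875.
R_4 ≈ 544.5615234.
Error ≈ 344.671875 − 544.5615234 ≈ -199.88965.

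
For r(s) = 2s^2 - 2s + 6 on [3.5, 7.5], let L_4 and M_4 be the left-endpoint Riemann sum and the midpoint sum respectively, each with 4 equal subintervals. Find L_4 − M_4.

-38

L_4 = 194.
M_4 = 232.
L_4 − M_4 = -38.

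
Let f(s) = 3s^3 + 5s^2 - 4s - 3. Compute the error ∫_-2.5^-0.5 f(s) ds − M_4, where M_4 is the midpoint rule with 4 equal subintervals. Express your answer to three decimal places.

Exact integral: ∫_-2.5^-0.5 f(s) ds ≈ 2.58333.
M_4 = 2.9375.
Error ≈ 2.58333 − 2.9375 ≈ -0.354.

-0.354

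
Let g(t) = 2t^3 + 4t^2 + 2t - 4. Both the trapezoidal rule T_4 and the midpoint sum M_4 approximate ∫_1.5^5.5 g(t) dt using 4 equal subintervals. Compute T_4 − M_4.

T_4 = 701.
M_4 = 676.
T_4 − M_4 = 25.

25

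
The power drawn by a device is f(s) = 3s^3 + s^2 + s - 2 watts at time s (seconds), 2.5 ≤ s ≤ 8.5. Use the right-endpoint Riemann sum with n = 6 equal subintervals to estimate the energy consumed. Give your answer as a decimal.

5090.5

Δs = (8.5 − 2.5)/6 = 1.
Right endpoints: 3.5, 4.5, 5.5, 6.5, 7.5, 8.5.
f(3.5) = 142.375, f(4.5) = 296.125, f(5.5) = 532.875, f(6.5) = 870.625, f(7.5) = 1327.375, f(8.5) = 1921.125.
Sum = Δs · [f(3.5) + f(4.5) + f(5.5) + ...].
Sum = 5090.5.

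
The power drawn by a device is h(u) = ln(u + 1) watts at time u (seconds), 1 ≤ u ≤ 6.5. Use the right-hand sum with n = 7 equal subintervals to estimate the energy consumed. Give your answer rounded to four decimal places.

8.7260

Δu = (6.5 − 1)/7 = 11/14.
Right endpoints: 25/14, 18/7, 47/14, 29/7, 69/14, 40/7, 6.5.
h(25/14) ≈ 1.0245, h(18/7) ≈ 1.2730, h(47/14) ≈ 1.4718, h(29/7) ≈ 1.6376, h(69/14) ≈ 1.7798, h(40/7) ≈ 1.9042, h(6.5) ≈ 2.0149.
Sum = Δu · [h(25/14) + h(18/7) + h(47/14) + ...].
Sum ≈ 8.7260.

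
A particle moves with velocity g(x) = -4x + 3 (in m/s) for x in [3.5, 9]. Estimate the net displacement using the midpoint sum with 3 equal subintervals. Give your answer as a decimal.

Δx = (9 − 3.5)/3 = 11/6.
Midpoints: 53/12, 6.25, 97/12.
g(53/12) = -44/3, g(6.25) = -22, g(97/12) = -88/3.
Sum = Δx · [g(53/12) + g(6.25) + g(97/12)].
Sum = -121.

-121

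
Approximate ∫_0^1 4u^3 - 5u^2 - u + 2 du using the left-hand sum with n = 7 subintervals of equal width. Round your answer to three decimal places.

Δu = (1 − 0)/7 = 1/7.
Left endpoints: 0, 1/7, 2/7, 3/7, 4/7, 5/7, 6/7.
f(0) = 2, f(1/7) = 606/343, f(2/7) = 480/343, f(3/7) = 332/343, f(4/7) = 186/343, f(5/7) = 66/343, f(6/7) = -4/343.
Sum = Δu · [f(0) + f(1/7) + f(2/7) + ...].
Sum ≈ 0.980.

0.980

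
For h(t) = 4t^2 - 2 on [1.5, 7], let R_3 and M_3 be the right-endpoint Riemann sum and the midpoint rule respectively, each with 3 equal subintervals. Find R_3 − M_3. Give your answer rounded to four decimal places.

R_3 ≈ 625.574074.
M_3 ≈ 435.671296.
R_3 − M_3 ≈ 189.9028.

189.9028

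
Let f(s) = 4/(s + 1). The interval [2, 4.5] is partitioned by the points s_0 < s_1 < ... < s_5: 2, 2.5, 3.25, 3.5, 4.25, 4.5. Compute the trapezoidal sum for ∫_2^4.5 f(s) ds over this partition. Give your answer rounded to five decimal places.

Subinterval widths: 0.5, 0.75, 0.25, 0.75, 0.25.
f(2) = 4/3, f(2.5) = 8/7, f(3.25) = 16/17, f(3.5) = 8/9, f(4.25) = 16/21, f(4.5) = 8/11.
On each subinterval the trapezoid contributes (Δs_i/2)·[f(s_{i-1}) + f(s_i)].
Sum ≈ 2.43451.

2.43451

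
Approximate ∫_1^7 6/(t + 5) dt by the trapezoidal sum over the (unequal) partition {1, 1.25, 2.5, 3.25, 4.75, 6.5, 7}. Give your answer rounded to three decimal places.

Subinterval widths: 0.25, 1.25, 0.75, 1.5, 1.75, 0.5.
f(1) = 1, f(1.25) = 0.96, f(2.5) = 0.8, f(3.25) = 8/11, f(4.75) = 8/13, f(6.5) = 12/23, f(7) = 0.5.
On each subinterval the trapezoid contributes (Δt_i/2)·[f(t_{i-1}) + f(t_i)].
Sum ≈ 4.175.

4.175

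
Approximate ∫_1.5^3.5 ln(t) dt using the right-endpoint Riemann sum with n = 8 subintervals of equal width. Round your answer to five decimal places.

Δt = (3.5 − 1.5)/8 = 0.25.
Right endpoints: 1.75, 2, 2.25, 2.5, 2.75, 3, 3.25, 3.5.
f(1.75) ≈ 0.55962, f(2) ≈ 0.69315, f(2.25) ≈ 0.81093, f(2.5) ≈ 0.91629, f(2.75) ≈ 1.01160, f(3) ≈ 1.09861, f(3.25) ≈ 1.17865, f(3.5) ≈ 1.25276.
Sum = Δt · [f(1.75) + f(2) + f(2.25) + ...].
Sum ≈ 1.88040.

1.88040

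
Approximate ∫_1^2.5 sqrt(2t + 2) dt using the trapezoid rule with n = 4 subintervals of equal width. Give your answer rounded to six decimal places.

Δt = (2.5 − 1)/4 = 0.375.
f(1) ≈ 2.000000, f(1.375) ≈ 2.179449, f(1.75) ≈ 2.345208, f(2.125) ≈ 2.500000, f(2.5) ≈ 2.645751.
T_4 = (Δt/2)·[f(t_0) + 2f(t_1) + 2f(t_2) + 2f(t_3) + f(t_4)].
Sum ≈ 3.505325.

3.505325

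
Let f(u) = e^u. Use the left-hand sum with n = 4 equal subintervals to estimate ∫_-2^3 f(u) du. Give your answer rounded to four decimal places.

Δu = (3 − (-2))/4 = 1.25.
Left endpoints: -2, -0.75, 0.5, 1.75.
f(-2) ≈ 0.1353, f(-0.75) ≈ 0.4724, f(0.5) ≈ 1.6487, f(1.75) ≈ 5.7546.
Sum = Δu · [f(-2) + f(-0.75) + f(0.5) + f(1.75)].
Sum ≈ 10.0138.

10.0138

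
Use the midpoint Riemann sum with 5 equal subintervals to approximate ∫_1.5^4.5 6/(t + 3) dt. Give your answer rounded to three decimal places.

Δt = (4.5 − 1.5)/5 = 0.6.
Midpoints: 1.8, 2.4, 3, 3.6, 4.2.
f(1.8) = 1.25, f(2.4) = 10/9, f(3) = 1, f(3.6) = 10/11, f(4.2) = 5/6.
Sum = Δt · [f(1.8) + f(2.4) + f(3) + f(3.6) + f(4.2)].
Sum ≈ 3.062.

3.062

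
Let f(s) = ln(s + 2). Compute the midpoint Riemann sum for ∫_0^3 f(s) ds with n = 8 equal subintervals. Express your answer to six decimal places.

Δs = (3 − 0)/8 = 0.375.
Midpoints: 0.1875, 0.5625, 0.9375, 1.3125, 1.6875, 2.0625, 2.4375, 2.8125.
f(0.1875) ≈ 0.782759, f(0.5625) ≈ 0.940983, f(0.9375) ≈ 1.077559, f(1.3125) ≈ 1.197703, f(1.6875) ≈ 1.304949, f(2.0625) ≈ 1.401799, f(2.4375) ≈ 1.490091, f(2.8125) ≈ 1.571217.
Sum = Δs · [f(0.1875) + f(0.5625) + f(0.9375) + ...].
Sum ≈ 3.662647.

3.662647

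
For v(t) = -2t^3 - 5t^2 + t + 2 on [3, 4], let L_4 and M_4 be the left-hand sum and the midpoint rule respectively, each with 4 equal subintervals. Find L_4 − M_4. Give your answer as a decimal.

L_4 = -130.4375.
M_4 = -143.53125.
L_4 − M_4 = 13.09375.

13.09375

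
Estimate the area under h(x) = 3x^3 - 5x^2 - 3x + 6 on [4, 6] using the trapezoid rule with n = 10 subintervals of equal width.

509.2

Δx = (6 − 4)/10 = 0.2.
h(4) = 106, h(4.2) = 127.464, h(4.4) = 151.552, h(4.6) = 178.408, h(4.8) = 208.176, h(5) = 241, h(5.2) = 277.024, h(5.4) = 316.392, h(5.6) = 359.248, h(5.8) = 405.736, h(6) = 456.
T_10 = (Δx/2)·[h(x_0) + 2h(x_1) + ... + 2h(x_{9}) + h(x_10)].
Sum = 509.2.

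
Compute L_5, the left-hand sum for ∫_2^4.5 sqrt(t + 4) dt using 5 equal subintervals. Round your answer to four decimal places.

Δt = (4.5 − 2)/5 = 0.5.
Left endpoints: 2, 2.5, 3, 3.5, 4.
f(2) ≈ 2.4495, f(2.5) ≈ 2.5495, f(3) ≈ 2.6458, f(3.5) ≈ 2.7386, f(4) ≈ 2.8284.
Sum = Δt · [f(2) + f(2.5) + f(3) + f(3.5) + f(4)].
Sum ≈ 6.6059.

6.6059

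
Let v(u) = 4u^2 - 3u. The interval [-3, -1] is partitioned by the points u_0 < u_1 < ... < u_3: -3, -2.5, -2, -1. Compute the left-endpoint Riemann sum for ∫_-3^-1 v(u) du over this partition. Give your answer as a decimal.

Subinterval widths: 0.5, 0.5, 1.
Left endpoints: -3, -2.5, -2.
v(-3) = 45, v(-2.5) = 32.5, v(-2) = 22.
Sum = Σ Δu_i · v(u_i).
Sum = 60.75.

60.75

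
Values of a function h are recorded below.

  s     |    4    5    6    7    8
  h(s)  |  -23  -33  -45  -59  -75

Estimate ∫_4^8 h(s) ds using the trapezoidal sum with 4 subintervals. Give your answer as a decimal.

-186

Δs = 1.
T_4 = (1/2)·[(-23) + 2·(-33) + 2·(-45) + 2·(-59) + (-75)] = -186.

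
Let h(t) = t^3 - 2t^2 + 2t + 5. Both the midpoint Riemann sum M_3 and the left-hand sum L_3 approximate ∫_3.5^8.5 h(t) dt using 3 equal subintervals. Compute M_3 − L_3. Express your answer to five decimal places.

328.81944

M_3 ≈ 953.1481481.
L_3 ≈ 624.3287037.
M_3 − L_3 ≈ 328.81944.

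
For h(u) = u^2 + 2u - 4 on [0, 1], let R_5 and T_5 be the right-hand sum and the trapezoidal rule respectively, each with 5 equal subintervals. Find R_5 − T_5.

0.3

R_5 = -2.36.
T_5 = -2.66.
R_5 − T_5 = 0.3.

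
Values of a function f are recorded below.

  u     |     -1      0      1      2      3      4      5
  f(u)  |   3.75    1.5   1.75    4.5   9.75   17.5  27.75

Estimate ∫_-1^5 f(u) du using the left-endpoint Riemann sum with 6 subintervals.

38.75

Δu = 1.
Sum = 1·[3.75 + 1.5 + 1.75 + 4.5 + 9.75 + 17.5] = 38.75.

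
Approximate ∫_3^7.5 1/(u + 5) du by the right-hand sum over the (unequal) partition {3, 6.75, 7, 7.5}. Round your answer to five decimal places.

0.37998

Subinterval widths: 3.75, 0.25, 0.5.
Right endpoints: 6.75, 7, 7.5.
f(6.75) = 4/47, f(7) = 1/12, f(7.5) = 0.08.
Sum = Σ Δu_i · f(u_i).
Sum ≈ 0.37998.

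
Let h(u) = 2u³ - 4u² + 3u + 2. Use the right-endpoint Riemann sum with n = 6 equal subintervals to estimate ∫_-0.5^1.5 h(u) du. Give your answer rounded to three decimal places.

5.630

Δu = (1.5 − (-0.5))/6 = 1/3.
Right endpoints: -1/6, 1/6, 0.5, 5/6, 7/6, 1.5.
h(-1/6) = 149/108, h(1/6) = 259/108, h(0.5) = 2.75, h(5/6) = 311/108, h(7/6) = 349/108, h(1.5) = 4.25.
Sum = Δu · [h(-1/6) + h(1/6) + h(0.5) + ...].
Sum ≈ 5.630.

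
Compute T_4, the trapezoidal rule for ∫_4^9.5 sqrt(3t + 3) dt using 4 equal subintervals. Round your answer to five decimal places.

Δt = (9.5 − 4)/4 = 1.375.
f(4) ≈ 3.87298, f(5.375) ≈ 4.37321, f(6.75) ≈ 4.82183, f(8.125) ≈ 5.23211, f(9.5) ≈ 5.61249.
T_4 = (Δt/2)·[f(t_0) + 2f(t_1) + 2f(t_2) + 2f(t_3) + f(t_4)].
Sum ≈ 26.35859.

26.35859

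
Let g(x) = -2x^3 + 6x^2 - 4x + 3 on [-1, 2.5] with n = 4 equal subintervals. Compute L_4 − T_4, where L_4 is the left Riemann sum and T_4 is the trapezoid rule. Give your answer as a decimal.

L_4 ≈ 21.779297.
T_4 ≈ 14.888672.
L_4 − T_4 = 6.890625.

6.890625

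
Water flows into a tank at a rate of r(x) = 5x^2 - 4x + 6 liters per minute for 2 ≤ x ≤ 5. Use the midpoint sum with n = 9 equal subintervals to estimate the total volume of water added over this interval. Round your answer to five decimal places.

Δx = (5 − 2)/9 = 1/3.
Midpoints: 13/6, 2.5, 17/6, 19/6, 3.5, 23/6, 25/6, 4.5, 29/6.
r(13/6) = 749/36, r(2.5) = 27.25, r(17/6) = 1253/36, r(19/6) = 1565/36, r(3.5) = 53.25, r(23/6) = 2309/36, r(25/6) = 2741/36, r(4.5) = 89.25, r(29/6) = 3725/36.
Sum = Δx · [r(13/6) + r(2.5) + r(17/6) + ...].
Sum ≈ 170.86111.

170.86111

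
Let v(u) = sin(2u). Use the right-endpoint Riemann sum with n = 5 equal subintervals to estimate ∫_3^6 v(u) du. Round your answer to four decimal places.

Δu = (6 − 3)/5 = 0.6.
Right endpoints: 3.6, 4.2, 4.8, 5.4, 6.
v(3.6) ≈ 0.7937, v(4.2) ≈ 0.8546, v(4.8) ≈ -0.1743, v(5.4) ≈ -0.9809, v(6) ≈ -0.5366.
Sum = Δu · [v(3.6) + v(4.2) + v(4.8) + v(5.4) + v(6)].
Sum ≈ -0.0261.

-0.0261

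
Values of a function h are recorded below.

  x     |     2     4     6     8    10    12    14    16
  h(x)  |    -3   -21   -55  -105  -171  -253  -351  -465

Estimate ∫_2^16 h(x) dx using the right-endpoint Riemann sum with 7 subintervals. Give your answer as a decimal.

Δx = 2.
Sum = 2·[(-21) + (-55) + (-105) + (-171) + (-253) + (-351) + (-465)] = -2842.

-2842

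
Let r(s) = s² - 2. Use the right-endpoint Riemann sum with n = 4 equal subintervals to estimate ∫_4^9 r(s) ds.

Δs = (9 − 4)/4 = 1.25.
Right endpoints: 5.25, 6.5, 7.75, 9.
r(5.25) = 25.5625, r(6.5) = 40.25, r(7.75) = 58.0625, r(9) = 79.
Sum = Δs · [r(5.25) + r(6.5) + r(7.75) + r(9)].
Sum = 253.59375.

253.59375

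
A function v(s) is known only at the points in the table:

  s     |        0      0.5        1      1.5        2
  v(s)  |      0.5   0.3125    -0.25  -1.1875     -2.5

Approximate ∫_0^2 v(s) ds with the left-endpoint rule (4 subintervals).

Δs = 0.5.
Sum = 0.5·[0.5 + 0.3125 + (-0.25) + (-1.1875)] = -0.3125.

-0.3125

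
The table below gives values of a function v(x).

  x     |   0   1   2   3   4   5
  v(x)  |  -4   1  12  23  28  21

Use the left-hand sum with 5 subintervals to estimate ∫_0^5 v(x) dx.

60

Δx = 1.
Sum = 1·[(-4) + 1 + 12 + 23 + 28] = 60.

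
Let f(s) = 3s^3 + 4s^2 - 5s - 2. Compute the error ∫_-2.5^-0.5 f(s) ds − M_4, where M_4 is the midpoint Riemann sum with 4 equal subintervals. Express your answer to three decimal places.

Exact integral: ∫_-2.5^-0.5 f(s) ds ≈ 2.41667.
M_4 = 2.8125.
Error ≈ 2.41667 − 2.8125 ≈ -0.396.

-0.396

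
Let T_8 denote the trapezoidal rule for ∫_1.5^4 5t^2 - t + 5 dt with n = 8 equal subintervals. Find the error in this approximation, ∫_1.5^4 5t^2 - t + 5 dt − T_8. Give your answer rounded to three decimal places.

Exact integral: ∫_1.5^4 f(t) dt ≈ 106.66667.
T_8 ≈ 106.87012.
Error ≈ 106.66667 − 106.87012 ≈ -0.203.

-0.203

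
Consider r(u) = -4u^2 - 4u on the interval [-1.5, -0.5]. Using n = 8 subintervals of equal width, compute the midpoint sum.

-0.328125

Δu = (-0.5 − (-1.5))/8 = 0.125.
Midpoints: -1.4375, -1.3125, -1.1875, -1.0625, -0.9375, -0.8125, -0.6875, -0.5625.
r(-1.4375) = -2.515625, r(-1.3125) = -1.640625, r(-1.1875) = -0.890625, r(-1.0625) = -0.265625, r(-0.9375) = 0.234375, r(-0.8125) = 0.609375, r(-0.6875) = 0.859375, r(-0.5625) = 0.984375.
Sum = Δu · [r(-1.4375) + r(-1.3125) + r(-1.1875) + ...].
Sum = -0.328125.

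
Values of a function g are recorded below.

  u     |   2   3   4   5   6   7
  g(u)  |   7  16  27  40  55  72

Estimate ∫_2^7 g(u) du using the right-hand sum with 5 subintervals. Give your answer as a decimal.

Δu = 1.
Sum = 1·[16 + 27 + 40 + 55 + 72] = 210.

210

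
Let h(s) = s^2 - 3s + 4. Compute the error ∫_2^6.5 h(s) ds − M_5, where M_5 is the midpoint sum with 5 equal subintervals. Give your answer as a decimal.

Exact integral: ∫_2^6.5 h(s) ds = 49.5.
M_5 = 49.19625.
Error = 49.5 − 49.19625 = 0.30375.

0.30375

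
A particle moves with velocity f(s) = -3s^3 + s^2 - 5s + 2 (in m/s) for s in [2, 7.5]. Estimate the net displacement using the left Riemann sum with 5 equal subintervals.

-1719.74

Δs = (7.5 − 2)/5 = 1.1.
Left endpoints: 2, 3.1, 4.2, 5.3, 6.4.
f(2) = -28, f(3.1) = -93.263, f(4.2) = -223.624, f(5.3) = -443.041, f(6.4) = -775.472.
Sum = Δs · [f(2) + f(3.1) + f(4.2) + f(5.3) + f(6.4)].
Sum = -1719.74.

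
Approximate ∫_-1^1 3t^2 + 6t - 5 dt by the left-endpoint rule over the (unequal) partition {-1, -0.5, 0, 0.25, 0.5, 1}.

-10.328125

Subinterval widths: 0.5, 0.5, 0.25, 0.25, 0.5.
Left endpoints: -1, -0.5, 0, 0.25, 0.5.
f(-1) = -8, f(-0.5) = -7.25, f(0) = -5, f(0.25) = -3.3125, f(0.5) = -1.25.
Sum = Σ Δt_i · f(t_i).
Sum = -10.328125.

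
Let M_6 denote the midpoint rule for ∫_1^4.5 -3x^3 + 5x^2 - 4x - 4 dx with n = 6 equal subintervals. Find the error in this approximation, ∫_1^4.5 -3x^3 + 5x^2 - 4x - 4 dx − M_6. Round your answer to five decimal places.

Exact integral: ∫_1^4.5 f(x) dx ≈ -209.0885417.
M_6 ≈ -207.1283999.
Error ≈ -209.0885417 − (-207.1283999) ≈ -1.96014.

-1.96014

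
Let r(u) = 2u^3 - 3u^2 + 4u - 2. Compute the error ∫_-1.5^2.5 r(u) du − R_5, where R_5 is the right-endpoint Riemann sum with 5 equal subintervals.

Exact integral: ∫_-1.5^2.5 r(u) du = -2.
R_5 = 14.8.
Error = -2 − 14.8 = -16.8.

-16.8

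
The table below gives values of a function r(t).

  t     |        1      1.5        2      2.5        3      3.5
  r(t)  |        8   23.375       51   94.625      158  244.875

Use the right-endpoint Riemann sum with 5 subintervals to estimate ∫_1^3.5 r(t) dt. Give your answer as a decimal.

Δt = 0.5.
Sum = 0.5·[23.375 + 51 + 94.625 + 158 + 244.875] = 285.9375.

285.9375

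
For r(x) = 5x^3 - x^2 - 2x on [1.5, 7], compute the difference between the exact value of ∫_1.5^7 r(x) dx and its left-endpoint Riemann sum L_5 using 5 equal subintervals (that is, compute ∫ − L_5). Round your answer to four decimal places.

Exact integral: ∫_1.5^7 r(x) dx ≈ 2834.963542.
L_5 = 2002.3575.
Error ≈ 2834.963542 − 2002.3575 ≈ 832.6060.

832.6060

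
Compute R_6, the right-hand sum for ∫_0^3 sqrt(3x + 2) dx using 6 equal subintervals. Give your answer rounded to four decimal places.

7.9418

Δx = (3 − 0)/6 = 0.5.
Right endpoints: 0.5, 1, 1.5, 2, 2.5, 3.
f(0.5) ≈ 1.8708, f(1) ≈ 2.2361, f(1.5) ≈ 2.5495, f(2) ≈ 2.8284, f(2.5) ≈ 3.0822, f(3) ≈ 3.3166.
Sum = Δx · [f(0.5) + f(1) + f(1.5) + ...].
Sum ≈ 7.9418.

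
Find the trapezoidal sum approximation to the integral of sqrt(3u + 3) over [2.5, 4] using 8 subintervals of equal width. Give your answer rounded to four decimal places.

5.3489

Δu = (4 − 2.5)/8 = 0.1875.
f(2.5) ≈ 3.2404, f(2.6875) ≈ 3.3260, f(2.875) ≈ 3.4095, f(3.0625) ≈ 3.4911, f(3.25) ≈ 3.5707, f(3.4375) ≈ 3.6486, f(3.625) ≈ 3.7249, f(3.8125) ≈ 3.7997, f(4) ≈ 3.8730.
T_8 = (Δu/2)·[f(u_0) + 2f(u_1) + ... + 2f(u_{7}) + f(u_8)].
Sum ≈ 5.3489.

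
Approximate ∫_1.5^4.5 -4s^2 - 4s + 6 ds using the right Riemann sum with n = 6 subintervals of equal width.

Δs = (4.5 − 1.5)/6 = 0.5.
Right endpoints: 2, 2.5, 3, 3.5, 4, 4.5.
f(2) = -18, f(2.5) = -29, f(3) = -42, f(3.5) = -57, f(4) = -74, f(4.5) = -93.
Sum = Δs · [f(2) + f(2.5) + f(3) + ...].
Sum = -156.5.

-156.5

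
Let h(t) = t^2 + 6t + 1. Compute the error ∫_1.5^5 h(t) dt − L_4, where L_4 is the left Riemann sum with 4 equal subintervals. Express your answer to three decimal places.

18.694

Exact integral: ∫_1.5^5 h(t) dt ≈ 112.29167.
L_4 = 93.59765625.
Error ≈ 112.29167 − 93.59765625 ≈ 18.694.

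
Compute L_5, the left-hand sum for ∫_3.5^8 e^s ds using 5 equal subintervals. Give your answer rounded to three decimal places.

1817.657

Δs = (8 − 3.5)/5 = 0.9.
Left endpoints: 3.5, 4.4, 5.3, 6.2, 7.1.
f(3.5) ≈ 33.115, f(4.4) ≈ 81.451, f(5.3) ≈ 200.337, f(6.2) ≈ 492.749, f(7.1) ≈ 1211.967.
Sum = Δs · [f(3.5) + f(4.4) + f(5.3) + f(6.2) + f(7.1)].
Sum ≈ 1817.657.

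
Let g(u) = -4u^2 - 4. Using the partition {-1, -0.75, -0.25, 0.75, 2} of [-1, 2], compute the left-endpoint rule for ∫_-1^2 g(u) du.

-17.1875

Subinterval widths: 0.25, 0.5, 1, 1.25.
Left endpoints: -1, -0.75, -0.25, 0.75.
g(-1) = -8, g(-0.75) = -6.25, g(-0.25) = -4.25, g(0.75) = -6.25.
Sum = Σ Δu_i · g(u_i).
Sum = -17.1875.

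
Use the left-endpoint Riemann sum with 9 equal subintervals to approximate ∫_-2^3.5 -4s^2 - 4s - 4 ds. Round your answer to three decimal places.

Δs = (3.5 − (-2))/9 = 11/18.
Left endpoints: -2, -25/18, -7/9, -1/6, 4/9, 19/18, 5/3, 41/18, 26/9.
f(-2) = -12, f(-25/18) = -499/81, f(-7/9) = -268/81, f(-1/6) = -31/9, f(4/9) = -532/81, f(19/18) = -1027/81, f(5/3) = -196/9, f(41/18) = -2743/81, f(26/9) = -3964/81.
Sum = Δs · [f(-2) + f(-25/18) + f(-7/9) + ...].
Sum ≈ -90.897.

-90.897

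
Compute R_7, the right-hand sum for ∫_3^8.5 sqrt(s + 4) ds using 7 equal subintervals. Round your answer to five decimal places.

17.46305

Δs = (8.5 − 3)/7 = 11/14.
Right endpoints: 53/14, 32/7, 75/14, 43/7, 97/14, 54/7, 8.5.
f(53/14) ≈ 2.79029, f(32/7) ≈ 2.92770, f(75/14) ≈ 3.05894, f(43/7) ≈ 3.18479, f(97/14) ≈ 3.30584, f(54/7) ≈ 3.42261, f(8.5) ≈ 3.53553.
Sum = Δs · [f(53/14) + f(32/7) + f(75/14) + ...].
Sum ≈ 17.46305.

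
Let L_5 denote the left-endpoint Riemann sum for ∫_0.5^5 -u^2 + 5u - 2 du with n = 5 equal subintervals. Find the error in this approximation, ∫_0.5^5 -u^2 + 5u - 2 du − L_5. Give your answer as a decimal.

-0.405

Exact integral: ∫_0.5^5 f(u) du = 11.25.
L_5 = 11.655.
Error = 11.25 − 11.655 = -0.405.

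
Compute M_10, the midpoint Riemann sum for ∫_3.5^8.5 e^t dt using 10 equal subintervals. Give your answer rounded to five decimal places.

Δt = (8.5 − 3.5)/10 = 0.5.
Midpoints: 3.75, 4.25, 4.75, 5.25, 5.75, 6.25, 6.75, 7.25, 7.75, 8.25.
f(3.75) ≈ 42.52108, f(4.25) ≈ 70.10541, f(4.75) ≈ 115.58428, f(5.25) ≈ 190.56627, f(5.75) ≈ 314.19066, f(6.25) ≈ 518.01282, f(6.75) ≈ 854.05876, f(7.25) ≈ 1408.10485, f(7.75) ≈ 2321.57241, f(8.25) ≈ 3827.62582.
Sum = Δt · [f(3.75) + f(4.25) + f(4.75) + ...].
Sum ≈ 4831.17119.

4831.17119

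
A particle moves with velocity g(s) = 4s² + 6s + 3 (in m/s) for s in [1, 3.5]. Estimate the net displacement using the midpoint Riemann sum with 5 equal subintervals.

96.875

Δs = (3.5 − 1)/5 = 0.5.
Midpoints: 1.25, 1.75, 2.25, 2.75, 3.25.
g(1.25) = 16.75, g(1.75) = 25.75, g(2.25) = 36.75, g(2.75) = 49.75, g(3.25) = 64.75.
Sum = Δs · [g(1.25) + g(1.75) + g(2.25) + g(2.75) + g(3.25)].
Sum = 96.875.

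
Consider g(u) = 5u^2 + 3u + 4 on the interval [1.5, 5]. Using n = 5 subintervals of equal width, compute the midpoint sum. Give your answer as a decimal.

Δu = (5 − 1.5)/5 = 0.7.
Midpoints: 1.85, 2.55, 3.25, 3.95, 4.65.
g(1.85) = 26.6625, g(2.55) = 44.1625, g(3.25) = 66.5625, g(3.95) = 93.8625, g(4.65) = 126.0625.
Sum = Δu · [g(1.85) + g(2.55) + g(3.25) + g(3.95) + g(4.65)].
Sum = 250.11875.

250.11875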